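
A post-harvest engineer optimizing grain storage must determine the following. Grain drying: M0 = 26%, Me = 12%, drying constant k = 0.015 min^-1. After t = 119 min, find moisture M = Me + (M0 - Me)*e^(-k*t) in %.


M = Me + (M0 - Me) * e^(-k*t)
  = 12 + (26 - 12) * e^(-0.015*119)
  = 12 + 14 * e^(-1.785)
  = 12 + 14 * 0.16780
  = 12 + 2.3492
  = 14.35%


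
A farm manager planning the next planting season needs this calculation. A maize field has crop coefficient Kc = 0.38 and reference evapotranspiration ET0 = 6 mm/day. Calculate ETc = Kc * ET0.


ETc = Kc * ET0
    = 0.38 * 6
    = 2.28 mm/day


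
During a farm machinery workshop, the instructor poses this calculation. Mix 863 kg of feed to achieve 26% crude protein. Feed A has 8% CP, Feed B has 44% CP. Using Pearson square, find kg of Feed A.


parts_A = CP_b - target = 44 - 26 = 18
parts_B = target - CP_a = 26 - 8 = 18
total_parts = 18 + 18 = 36
Feed A = 863 * 18 / 36 = 431.50 kg
Feed B = 863 * 18 / 36 = 431.50 kg


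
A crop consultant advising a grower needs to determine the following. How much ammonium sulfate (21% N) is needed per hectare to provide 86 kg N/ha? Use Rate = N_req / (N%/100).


Rate = N_required / (N_content / 100)
     = 86 / (21 / 100)
     = 86 / 0.21
     = 409.52 kg/ha


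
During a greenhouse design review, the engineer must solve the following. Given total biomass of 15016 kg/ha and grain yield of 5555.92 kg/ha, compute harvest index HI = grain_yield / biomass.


HI = grain_yield / biomass
   = 5555.92 / 15016
   = 0.37


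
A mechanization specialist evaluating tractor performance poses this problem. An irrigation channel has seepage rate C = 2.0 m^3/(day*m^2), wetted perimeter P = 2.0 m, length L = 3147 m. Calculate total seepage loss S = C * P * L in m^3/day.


S = C * P * L
  = 2.0 * 2.0 * 3147
  = 12588 m^3/day


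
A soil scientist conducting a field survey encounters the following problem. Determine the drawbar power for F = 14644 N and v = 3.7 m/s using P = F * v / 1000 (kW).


P = F * v / 1000
  = 14644 * 3.7 / 1000
  = 54182.80 / 1000
  = 54.18 kW


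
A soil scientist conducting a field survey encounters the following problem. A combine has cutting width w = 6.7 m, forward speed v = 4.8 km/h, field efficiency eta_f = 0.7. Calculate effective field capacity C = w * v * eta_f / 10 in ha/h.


C = w * v * eta_f / 10
  = 6.7 * 4.8 * 0.7 / 10
  = 22.51 / 10
  = 2.25 ha/h


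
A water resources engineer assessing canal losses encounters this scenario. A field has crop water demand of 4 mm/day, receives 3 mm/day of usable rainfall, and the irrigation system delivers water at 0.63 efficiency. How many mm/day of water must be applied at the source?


IWR = (ETc - Pe) / Ea
    = (4 - 3) / 0.63
    = 1 / 0.63
    = 1.59 mm/day


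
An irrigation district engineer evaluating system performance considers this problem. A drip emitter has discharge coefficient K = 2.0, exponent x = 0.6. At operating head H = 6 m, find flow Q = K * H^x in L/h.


Q = K * H^x
  = 2.0 * 6^0.6
  = 2.0 * 2.9302
  = 5.86 L/h


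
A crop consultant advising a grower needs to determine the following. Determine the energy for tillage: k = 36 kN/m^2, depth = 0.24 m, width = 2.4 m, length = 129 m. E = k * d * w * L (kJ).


E = k * d * w * L
  = 36 * 0.24 * 2.4 * 129
  = 2674.94 kJ


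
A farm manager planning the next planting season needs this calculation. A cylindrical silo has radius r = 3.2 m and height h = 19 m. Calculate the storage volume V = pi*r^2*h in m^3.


V = pi * r^2 * h
  = pi * 3.2^2 * 19
  = pi * 10.24 * 19
  = 611.23 m^3


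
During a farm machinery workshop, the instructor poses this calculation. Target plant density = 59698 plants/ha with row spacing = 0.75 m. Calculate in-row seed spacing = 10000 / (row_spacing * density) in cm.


spacing = 10000 / (row_sp * density)
        = 10000 / (0.75 * 59698)
        = 10000 / 44773.50
        = 0.22335 m = 22.33 cm


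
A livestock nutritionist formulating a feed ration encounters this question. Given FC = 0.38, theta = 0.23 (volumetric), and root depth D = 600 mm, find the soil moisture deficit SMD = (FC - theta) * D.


SMD = (FC - theta) * D
    = (0.38 - 0.23) * 600
    = 0.150 * 600
    = 90 mm


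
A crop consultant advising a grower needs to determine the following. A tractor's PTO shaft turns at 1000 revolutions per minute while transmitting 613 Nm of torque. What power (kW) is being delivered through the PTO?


P = 2*pi*n*T / 60000
  = 2*pi * 1000 * 613 / 60000
  = 3851592.59 / 60000
  = 64.19 kW


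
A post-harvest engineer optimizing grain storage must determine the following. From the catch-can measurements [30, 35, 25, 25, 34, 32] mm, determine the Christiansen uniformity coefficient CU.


xbar = 181 / 6 = 30.167
sum|xi - xbar| = 21
CU = 100 * (1 - 21 / (6 * 30.167))
   = 100 * (1 - 0.1160)
   = 88.40%


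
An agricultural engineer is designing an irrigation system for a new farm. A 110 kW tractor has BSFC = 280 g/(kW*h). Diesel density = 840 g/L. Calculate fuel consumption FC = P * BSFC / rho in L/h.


FC = P * BSFC / rho_fuel
   = 110 * 280 / 840
   = 30800 / 840
   = 36.67 L/h


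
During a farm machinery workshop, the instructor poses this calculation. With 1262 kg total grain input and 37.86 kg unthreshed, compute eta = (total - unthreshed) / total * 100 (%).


eta = (total - unthreshed) / total * 100
    = (1262 - 37.86) / 1262 * 100
    = 1224.14 / 1262 * 100
    = 97%


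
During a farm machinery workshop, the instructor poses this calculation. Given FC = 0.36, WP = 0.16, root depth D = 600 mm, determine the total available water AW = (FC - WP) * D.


AW = (FC - WP) * D
   = (0.36 - 0.16) * 600
   = 0.20 * 600
   = 120 mm


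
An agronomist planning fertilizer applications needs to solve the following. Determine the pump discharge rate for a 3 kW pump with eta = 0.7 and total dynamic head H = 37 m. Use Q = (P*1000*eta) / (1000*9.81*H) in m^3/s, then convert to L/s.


Q = (P * 1000 * eta) / (rho * g * H)
  = (3 * 1000 * 0.7) / (1000 * 9.81 * 37)
  = 2100 / 362970
  = 0.00579 m^3/s = 5.79 L/s


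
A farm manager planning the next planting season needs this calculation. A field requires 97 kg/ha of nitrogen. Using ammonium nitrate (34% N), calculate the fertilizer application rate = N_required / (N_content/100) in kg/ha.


Rate = N_required / (N_content / 100)
     = 97 / (34 / 100)
     = 97 / 0.34
     = 285.29 kg/ha


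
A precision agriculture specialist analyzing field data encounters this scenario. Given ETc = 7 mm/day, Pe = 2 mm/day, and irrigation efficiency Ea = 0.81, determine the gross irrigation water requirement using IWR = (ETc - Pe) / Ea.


IWR = (ETc - Pe) / Ea
    = (7 - 2) / 0.81
    = 5 / 0.81
    = 6.17 mm/day


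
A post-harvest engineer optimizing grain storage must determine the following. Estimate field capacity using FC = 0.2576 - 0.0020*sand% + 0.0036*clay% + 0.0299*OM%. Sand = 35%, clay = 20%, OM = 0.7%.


FC = 0.2576 - 0.0020*35 + 0.0036*20 + 0.0299*0.7
   = 0.2576 - 0.0700 + 0.0720 + 0.0209
   = 0.2805


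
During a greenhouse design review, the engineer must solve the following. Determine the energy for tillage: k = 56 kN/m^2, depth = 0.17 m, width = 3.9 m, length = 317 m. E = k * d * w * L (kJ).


E = k * d * w * L
  = 56 * 0.17 * 3.9 * 317
  = 11769.58 kJ


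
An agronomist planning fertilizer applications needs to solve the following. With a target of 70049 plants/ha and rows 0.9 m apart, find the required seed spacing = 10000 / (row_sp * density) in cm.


spacing = 10000 / (row_sp * density)
        = 10000 / (0.9 * 70049)
        = 10000 / 63044.10
        = 0.15862 m = 15.86 cm


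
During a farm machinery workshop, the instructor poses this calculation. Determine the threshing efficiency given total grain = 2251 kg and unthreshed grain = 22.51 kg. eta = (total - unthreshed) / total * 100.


eta = (total - unthreshed) / total * 100
    = (2251 - 22.51) / 2251 * 100
    = 2228.49 / 2251 * 100
    = 99%


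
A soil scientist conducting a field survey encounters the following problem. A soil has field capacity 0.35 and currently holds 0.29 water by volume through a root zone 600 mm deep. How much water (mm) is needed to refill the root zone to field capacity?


SMD = (FC - theta) * D
    = (0.35 - 0.29) * 600
    = 0.060 * 600
    = 36 mm


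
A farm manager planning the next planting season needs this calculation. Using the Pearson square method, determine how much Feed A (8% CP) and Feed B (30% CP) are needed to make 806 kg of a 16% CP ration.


parts_A = CP_b - target = 30 - 16 = 14
parts_B = target - CP_a = 16 - 8 = 8
total_parts = 14 + 8 = 22
Feed A = 806 * 14 / 22 = 512.91 kg
Feed B = 806 * 8 / 22 = 293.09 kg

512.91 kg


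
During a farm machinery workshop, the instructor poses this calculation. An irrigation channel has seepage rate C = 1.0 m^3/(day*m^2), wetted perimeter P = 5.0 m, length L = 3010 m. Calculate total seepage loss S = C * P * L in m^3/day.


S = C * P * L
  = 1.0 * 5.0 * 3010
  = 15050 m^3/day


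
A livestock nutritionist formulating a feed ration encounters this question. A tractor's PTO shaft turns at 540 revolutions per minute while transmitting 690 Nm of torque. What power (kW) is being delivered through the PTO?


P = 2*pi*n*T / 60000
  = 2*pi * 540 * 690 / 60000
  = 2341114.85 / 60000
  = 39.02 kW


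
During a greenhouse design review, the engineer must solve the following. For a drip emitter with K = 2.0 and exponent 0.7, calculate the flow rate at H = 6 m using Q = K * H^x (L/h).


Q = K * H^x
  = 2.0 * 6^0.7
  = 2.0 * 3.5051
  = 7.01 L/h


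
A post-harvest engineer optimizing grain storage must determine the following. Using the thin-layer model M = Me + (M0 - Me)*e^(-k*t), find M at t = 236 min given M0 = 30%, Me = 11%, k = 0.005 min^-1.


M = Me + (M0 - Me) * e^(-k*t)
  = 11 + (30 - 11) * e^(-0.005*236)
  = 11 + 19 * e^(-1.180)
  = 11 + 19 * 0.30728
  = 11 + 5.8383
  = 16.84%


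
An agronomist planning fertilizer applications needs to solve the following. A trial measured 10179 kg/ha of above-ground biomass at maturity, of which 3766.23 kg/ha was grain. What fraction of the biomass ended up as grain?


HI = grain_yield / biomass
   = 3766.23 / 10179
   = 0.37


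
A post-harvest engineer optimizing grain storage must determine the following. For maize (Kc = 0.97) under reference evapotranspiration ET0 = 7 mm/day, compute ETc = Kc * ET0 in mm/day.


ETc = Kc * ET0
    = 0.97 * 7
    = 6.79 mm/day


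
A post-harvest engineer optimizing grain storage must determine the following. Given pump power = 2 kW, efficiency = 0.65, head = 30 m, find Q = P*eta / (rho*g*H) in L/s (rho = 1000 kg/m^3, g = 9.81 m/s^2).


Q = (P * 1000 * eta) / (rho * g * H)
  = (2 * 1000 * 0.65) / (1000 * 9.81 * 30)
  = 1300 / 294300
  = 0.00442 m^3/s = 4.42 L/s


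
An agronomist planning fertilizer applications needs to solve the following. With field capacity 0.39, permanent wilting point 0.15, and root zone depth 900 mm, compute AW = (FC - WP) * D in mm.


AW = (FC - WP) * D
   = (0.39 - 0.15) * 900
   = 0.24 * 900
   = 216 mm


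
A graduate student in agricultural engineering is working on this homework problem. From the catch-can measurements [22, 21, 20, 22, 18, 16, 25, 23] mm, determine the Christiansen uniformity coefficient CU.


xbar = 167 / 8 = 20.875
sum|xi - xbar| = 17.250
CU = 100 * (1 - 17.250 / (8 * 20.875))
   = 100 * (1 - 0.1033)
   = 89.67%


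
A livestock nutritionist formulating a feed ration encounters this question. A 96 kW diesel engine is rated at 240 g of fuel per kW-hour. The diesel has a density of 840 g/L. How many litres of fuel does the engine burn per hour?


FC = P * BSFC / rho_fuel
   = 96 * 240 / 840
   = 23040 / 840
   = 27.43 L/h


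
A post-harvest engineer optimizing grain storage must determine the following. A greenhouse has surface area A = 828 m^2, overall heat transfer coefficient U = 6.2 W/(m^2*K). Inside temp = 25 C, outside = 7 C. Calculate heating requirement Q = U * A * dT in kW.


dT = 25 - (7) = 18 K
Q = U * A * dT
  = 6.2 * 828 * 18
  = 92404.80 W = 92.40 kW


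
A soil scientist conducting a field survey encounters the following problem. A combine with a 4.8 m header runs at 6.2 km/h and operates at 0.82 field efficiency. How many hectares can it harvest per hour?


C = w * v * eta_f / 10
  = 4.8 * 6.2 * 0.82 / 10
  = 24.40 / 10
  = 2.44 ha/h


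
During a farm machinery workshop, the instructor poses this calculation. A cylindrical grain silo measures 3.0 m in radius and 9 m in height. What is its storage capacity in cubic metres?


V = pi * r^2 * h
  = pi * 3.0^2 * 9
  = pi * 9 * 9
  = 254.47 m^3


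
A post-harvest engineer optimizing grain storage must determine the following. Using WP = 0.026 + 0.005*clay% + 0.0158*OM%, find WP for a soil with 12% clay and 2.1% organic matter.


WP = 0.026 + 0.005*12 + 0.0158*2.1
   = 0.026 + 0.0600 + 0.0332
   = 0.1192


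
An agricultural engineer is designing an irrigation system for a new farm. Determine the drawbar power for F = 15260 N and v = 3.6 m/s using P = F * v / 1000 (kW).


P = F * v / 1000
  = 15260 * 3.6 / 1000
  = 54936 / 1000
  = 54.94 kW


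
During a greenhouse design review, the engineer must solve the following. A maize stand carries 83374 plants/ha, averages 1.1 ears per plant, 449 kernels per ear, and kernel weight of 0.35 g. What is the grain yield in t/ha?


Y = density * ears * kernels * kw
  = 83374 * 1.1 * 449 * 0.35 g/ha
  = 14412446.51 g/ha
  = 14412.45 kg/ha = 14.41 t/ha


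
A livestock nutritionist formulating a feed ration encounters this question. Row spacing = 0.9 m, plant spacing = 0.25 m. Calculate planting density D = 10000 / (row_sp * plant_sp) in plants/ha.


D = 10000 / (row_sp * plant_sp)
  = 10000 / (0.9 * 0.25)
  = 10000 / 0.2250
  = 44444.44 plants/ha


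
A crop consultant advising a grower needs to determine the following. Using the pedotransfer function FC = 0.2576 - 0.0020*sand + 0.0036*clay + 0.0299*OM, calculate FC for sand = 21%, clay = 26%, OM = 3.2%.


FC = 0.2576 - 0.0020*21 + 0.0036*26 + 0.0299*3.2
   = 0.2576 - 0.0420 + 0.0936 + 0.0957
   = 0.4049


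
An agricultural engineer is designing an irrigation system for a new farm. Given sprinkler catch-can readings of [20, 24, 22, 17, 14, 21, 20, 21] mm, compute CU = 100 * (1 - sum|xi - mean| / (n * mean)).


xbar = 159 / 8 = 19.875
sum|xi - xbar| = 17.500
CU = 100 * (1 - 17.500 / (8 * 19.875))
   = 100 * (1 - 0.1101)
   = 88.99%


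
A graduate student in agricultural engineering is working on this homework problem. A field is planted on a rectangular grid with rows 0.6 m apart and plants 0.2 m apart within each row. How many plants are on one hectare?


D = 10000 / (row_sp * plant_sp)
  = 10000 / (0.6 * 0.2)
  = 10000 / 0.1200
  = 83333.33 plants/ha


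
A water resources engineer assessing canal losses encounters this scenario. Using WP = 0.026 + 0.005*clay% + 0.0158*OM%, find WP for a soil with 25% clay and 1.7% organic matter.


WP = 0.026 + 0.005*25 + 0.0158*1.7
   = 0.026 + 0.1250 + 0.0269
   = 0.1779


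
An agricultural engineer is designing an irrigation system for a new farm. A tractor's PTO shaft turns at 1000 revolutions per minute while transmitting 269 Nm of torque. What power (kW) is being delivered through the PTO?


P = 2*pi*n*T / 60000
  = 2*pi * 1000 * 269 / 60000
  = 1690176.85 / 60000
  = 28.17 kW


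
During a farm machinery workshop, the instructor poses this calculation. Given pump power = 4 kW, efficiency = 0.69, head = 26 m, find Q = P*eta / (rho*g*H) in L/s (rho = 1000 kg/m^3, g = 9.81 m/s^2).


Q = (P * 1000 * eta) / (rho * g * H)
  = (4 * 1000 * 0.69) / (1000 * 9.81 * 26)
  = 2760 / 255060
  = 0.01082 m^3/s = 10.82 L/s


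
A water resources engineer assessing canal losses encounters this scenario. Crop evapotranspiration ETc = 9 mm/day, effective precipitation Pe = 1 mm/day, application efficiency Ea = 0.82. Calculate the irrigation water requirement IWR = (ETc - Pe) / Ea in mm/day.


IWR = (ETc - Pe) / Ea
    = (9 - 1) / 0.82
    = 8 / 0.82
    = 9.76 mm/day


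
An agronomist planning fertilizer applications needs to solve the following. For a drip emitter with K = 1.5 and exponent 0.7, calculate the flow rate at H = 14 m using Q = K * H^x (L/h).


Q = K * H^x
  = 1.5 * 14^0.7
  = 1.5 * 6.3429
  = 9.51 L/h


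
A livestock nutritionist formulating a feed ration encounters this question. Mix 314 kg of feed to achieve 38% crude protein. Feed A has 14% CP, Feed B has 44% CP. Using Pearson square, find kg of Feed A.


parts_A = CP_b - target = 44 - 38 = 6
parts_B = target - CP_a = 38 - 14 = 24
total_parts = 6 + 24 = 30
Feed A = 314 * 6 / 30 = 62.80 kg
Feed B = 314 * 24 / 30 = 251.20 kg

62.80 kg


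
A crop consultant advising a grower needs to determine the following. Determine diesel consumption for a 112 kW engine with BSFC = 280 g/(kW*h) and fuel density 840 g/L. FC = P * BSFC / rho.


FC = P * BSFC / rho_fuel
   = 112 * 280 / 840
   = 31360 / 840
   = 37.33 L/h


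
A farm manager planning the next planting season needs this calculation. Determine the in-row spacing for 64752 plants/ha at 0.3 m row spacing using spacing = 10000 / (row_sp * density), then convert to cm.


spacing = 10000 / (row_sp * density)
        = 10000 / (0.3 * 64752)
        = 10000 / 19425.60
        = 0.51478 m = 51.48 cm


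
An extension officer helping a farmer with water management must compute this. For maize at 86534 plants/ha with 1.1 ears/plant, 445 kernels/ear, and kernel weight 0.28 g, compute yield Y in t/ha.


Y = density * ears * kernels * kw
  = 86534 * 1.1 * 445 * 0.28 g/ha
  = 11860350.04 g/ha
  = 11860.35 kg/ha = 11.86 t/ha


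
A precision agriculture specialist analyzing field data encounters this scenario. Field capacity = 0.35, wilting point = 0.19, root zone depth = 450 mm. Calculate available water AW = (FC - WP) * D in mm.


AW = (FC - WP) * D
   = (0.35 - 0.19) * 450
   = 0.16 * 450
   = 72 mm


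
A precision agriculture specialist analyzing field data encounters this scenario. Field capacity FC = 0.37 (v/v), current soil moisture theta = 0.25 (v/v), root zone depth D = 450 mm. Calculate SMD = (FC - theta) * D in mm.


SMD = (FC - theta) * D
    = (0.37 - 0.25) * 450
    = 0.120 * 450
    = 54 mm


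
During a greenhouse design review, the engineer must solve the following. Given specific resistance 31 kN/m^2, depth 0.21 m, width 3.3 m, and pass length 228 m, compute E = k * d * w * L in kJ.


E = k * d * w * L
  = 31 * 0.21 * 3.3 * 228
  = 4898.12 kJ


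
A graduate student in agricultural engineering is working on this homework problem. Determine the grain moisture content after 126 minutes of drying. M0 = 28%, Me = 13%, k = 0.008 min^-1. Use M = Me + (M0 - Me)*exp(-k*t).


M = Me + (M0 - Me) * e^(-k*t)
  = 13 + (28 - 13) * e^(-0.008*126)
  = 13 + 15 * e^(-1.008)
  = 13 + 15 * 0.36495
  = 13 + 5.4742
  = 18.47%


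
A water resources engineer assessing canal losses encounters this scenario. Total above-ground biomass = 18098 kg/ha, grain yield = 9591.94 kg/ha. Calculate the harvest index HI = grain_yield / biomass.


HI = grain_yield / biomass
   = 9591.94 / 18098
   = 0.53


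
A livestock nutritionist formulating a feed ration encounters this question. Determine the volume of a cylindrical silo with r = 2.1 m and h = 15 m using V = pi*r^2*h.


V = pi * r^2 * h
  = pi * 2.1^2 * 15
  = pi * 4.41 * 15
  = 207.82 m^3


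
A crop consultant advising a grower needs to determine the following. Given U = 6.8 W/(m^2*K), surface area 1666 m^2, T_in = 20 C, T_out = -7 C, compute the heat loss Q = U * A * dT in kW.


dT = 20 - (-7) = 27 K
Q = U * A * dT
  = 6.8 * 1666 * 27
  = 305877.60 W = 305.88 kW


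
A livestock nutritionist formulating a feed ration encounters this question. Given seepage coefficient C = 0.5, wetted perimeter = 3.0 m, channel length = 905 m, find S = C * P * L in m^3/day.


S = C * P * L
  = 0.5 * 3.0 * 905
  = 1357.50 m^3/day


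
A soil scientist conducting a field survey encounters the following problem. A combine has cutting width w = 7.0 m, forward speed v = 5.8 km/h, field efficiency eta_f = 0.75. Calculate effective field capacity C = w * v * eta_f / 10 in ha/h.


C = w * v * eta_f / 10
  = 7.0 * 5.8 * 0.75 / 10
  = 30.45 / 10
  = 3.05 ha/h


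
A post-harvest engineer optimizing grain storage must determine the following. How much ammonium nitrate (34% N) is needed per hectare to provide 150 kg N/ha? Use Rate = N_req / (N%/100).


Rate = N_required / (N_content / 100)
     = 150 / (34 / 100)
     = 150 / 0.34
     = 441.18 kg/ha


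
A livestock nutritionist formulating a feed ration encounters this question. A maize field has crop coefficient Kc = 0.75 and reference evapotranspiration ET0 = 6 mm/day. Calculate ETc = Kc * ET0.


ETc = Kc * ET0
    = 0.75 * 6
    = 4.50 mm/day


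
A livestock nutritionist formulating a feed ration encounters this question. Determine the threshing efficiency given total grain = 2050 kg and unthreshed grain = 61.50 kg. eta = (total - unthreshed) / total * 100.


eta = (total - unthreshed) / total * 100
    = (2050 - 61.50) / 2050 * 100
    = 1988.50 / 2050 * 100
    = 97%


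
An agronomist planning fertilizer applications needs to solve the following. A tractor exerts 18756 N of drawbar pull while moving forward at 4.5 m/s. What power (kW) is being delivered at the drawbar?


P = F * v / 1000
  = 18756 * 4.5 / 1000
  = 84402 / 1000
  = 84.40 kW


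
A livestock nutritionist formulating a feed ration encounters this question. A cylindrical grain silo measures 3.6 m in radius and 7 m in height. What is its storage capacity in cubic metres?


V = pi * r^2 * h
  = pi * 3.6^2 * 7
  = pi * 12.96 * 7
  = 285.01 m^3


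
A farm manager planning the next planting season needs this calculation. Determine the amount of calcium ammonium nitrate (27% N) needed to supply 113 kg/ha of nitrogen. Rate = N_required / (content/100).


Rate = N_required / (N_content / 100)
     = 113 / (27 / 100)
     = 113 / 0.27
     = 418.52 kg/ha


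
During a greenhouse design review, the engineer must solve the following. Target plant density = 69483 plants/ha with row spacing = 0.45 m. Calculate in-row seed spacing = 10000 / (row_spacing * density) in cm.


spacing = 10000 / (row_sp * density)
        = 10000 / (0.45 * 69483)
        = 10000 / 31267.35
        = 0.31982 m = 31.98 cm


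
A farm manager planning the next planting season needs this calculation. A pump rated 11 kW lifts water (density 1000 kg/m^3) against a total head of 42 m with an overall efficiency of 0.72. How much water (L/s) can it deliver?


Q = (P * 1000 * eta) / (rho * g * H)
  = (11 * 1000 * 0.72) / (1000 * 9.81 * 42)
  = 7920 / 412020
  = 0.01922 m^3/s = 19.22 L/s


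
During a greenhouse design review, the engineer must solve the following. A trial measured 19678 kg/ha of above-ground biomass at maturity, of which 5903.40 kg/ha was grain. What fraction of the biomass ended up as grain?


HI = grain_yield / biomass
   = 5903.40 / 19678
   = 0.30


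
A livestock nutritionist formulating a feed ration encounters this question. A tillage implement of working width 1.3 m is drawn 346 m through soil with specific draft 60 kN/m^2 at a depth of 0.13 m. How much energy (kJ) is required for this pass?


E = k * d * w * L
  = 60 * 0.13 * 1.3 * 346
  = 3508.44 kJ


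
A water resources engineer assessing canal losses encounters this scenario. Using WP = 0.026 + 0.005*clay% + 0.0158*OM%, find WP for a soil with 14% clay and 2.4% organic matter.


WP = 0.026 + 0.005*14 + 0.0158*2.4
   = 0.026 + 0.0700 + 0.0379
   = 0.1339


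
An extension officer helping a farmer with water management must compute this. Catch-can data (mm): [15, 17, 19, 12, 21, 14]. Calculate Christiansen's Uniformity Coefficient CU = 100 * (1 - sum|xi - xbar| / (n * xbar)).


xbar = 98 / 6 = 16.333
sum|xi - xbar| = 16
CU = 100 * (1 - 16 / (6 * 16.333))
   = 100 * (1 - 0.1633)
   = 83.67%


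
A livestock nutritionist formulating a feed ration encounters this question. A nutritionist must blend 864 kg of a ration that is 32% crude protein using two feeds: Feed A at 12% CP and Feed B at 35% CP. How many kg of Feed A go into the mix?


parts_A = CP_b - target = 35 - 32 = 3
parts_B = target - CP_a = 32 - 12 = 20
total_parts = 3 + 20 = 23
Feed A = 864 * 3 / 23 = 112.70 kg
Feed B = 864 * 20 / 23 = 751.30 kg

112.70 kg


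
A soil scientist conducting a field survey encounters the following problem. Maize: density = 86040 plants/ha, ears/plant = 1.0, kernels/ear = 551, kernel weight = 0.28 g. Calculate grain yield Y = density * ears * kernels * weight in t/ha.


Y = density * ears * kernels * kw
  = 86040 * 1.0 * 551 * 0.28 g/ha
  = 13274251.20 g/ha
  = 13274.25 kg/ha = 13.27 t/ha


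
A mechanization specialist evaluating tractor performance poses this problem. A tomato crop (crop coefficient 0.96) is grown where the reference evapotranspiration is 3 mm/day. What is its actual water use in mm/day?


ETc = Kc * ET0
    = 0.96 * 3
    = 2.88 mm/day


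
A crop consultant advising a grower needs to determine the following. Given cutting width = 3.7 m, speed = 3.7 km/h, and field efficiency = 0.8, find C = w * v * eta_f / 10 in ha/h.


C = w * v * eta_f / 10
  = 3.7 * 3.7 * 0.8 / 10
  = 10.95 / 10
  = 1.10 ha/h


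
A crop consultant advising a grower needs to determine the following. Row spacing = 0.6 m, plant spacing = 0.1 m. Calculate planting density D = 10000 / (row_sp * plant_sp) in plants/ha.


D = 10000 / (row_sp * plant_sp)
  = 10000 / (0.6 * 0.1)
  = 10000 / 0.0600
  = 166666.67 plants/ha


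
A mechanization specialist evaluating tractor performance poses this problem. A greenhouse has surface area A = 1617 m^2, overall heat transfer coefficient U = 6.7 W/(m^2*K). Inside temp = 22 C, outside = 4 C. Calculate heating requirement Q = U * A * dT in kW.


dT = 22 - (4) = 18 K
Q = U * A * dT
  = 6.7 * 1617 * 18
  = 195010.20 W = 195.01 kW


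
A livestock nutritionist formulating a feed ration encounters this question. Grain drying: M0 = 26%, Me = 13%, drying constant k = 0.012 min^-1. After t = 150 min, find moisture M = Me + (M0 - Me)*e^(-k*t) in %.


M = Me + (M0 - Me) * e^(-k*t)
  = 13 + (26 - 13) * e^(-0.012*150)
  = 13 + 13 * e^(-1.800)
  = 13 + 13 * 0.16530
  = 13 + 2.1489
  = 15.15%


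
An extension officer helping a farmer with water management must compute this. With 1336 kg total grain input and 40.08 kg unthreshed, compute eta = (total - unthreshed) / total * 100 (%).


eta = (total - unthreshed) / total * 100
    = (1336 - 40.08) / 1336 * 100
    = 1295.92 / 1336 * 100
    = 97%


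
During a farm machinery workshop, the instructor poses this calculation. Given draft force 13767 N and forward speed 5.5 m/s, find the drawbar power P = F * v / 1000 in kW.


P = F * v / 1000
  = 13767 * 5.5 / 1000
  = 75718.50 / 1000
  = 75.72 kW


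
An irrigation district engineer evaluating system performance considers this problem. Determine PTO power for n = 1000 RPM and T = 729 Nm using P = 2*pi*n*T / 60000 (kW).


P = 2*pi*n*T / 60000
  = 2*pi * 1000 * 729 / 60000
  = 4580442.09 / 60000
  = 76.34 kW


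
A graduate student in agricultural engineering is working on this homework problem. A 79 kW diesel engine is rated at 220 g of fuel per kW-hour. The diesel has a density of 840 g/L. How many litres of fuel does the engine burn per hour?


FC = P * BSFC / rho_fuel
   = 79 * 220 / 840
   = 17380 / 840
   = 20.69 L/h


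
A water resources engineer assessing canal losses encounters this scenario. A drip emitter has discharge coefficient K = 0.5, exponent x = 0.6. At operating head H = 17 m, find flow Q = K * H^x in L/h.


Q = K * H^x
  = 0.5 * 17^0.6
  = 0.5 * 5.4736
  = 2.74 L/h


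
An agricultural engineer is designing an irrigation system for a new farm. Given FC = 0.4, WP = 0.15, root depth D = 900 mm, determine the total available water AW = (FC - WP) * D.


AW = (FC - WP) * D
   = (0.4 - 0.15) * 900
   = 0.25 * 900
   = 225 mm


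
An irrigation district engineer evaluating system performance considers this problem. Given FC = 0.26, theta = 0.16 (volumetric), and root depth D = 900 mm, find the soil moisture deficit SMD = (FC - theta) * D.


SMD = (FC - theta) * D
    = (0.26 - 0.16) * 900
    = 0.100 * 900
    = 90 mm


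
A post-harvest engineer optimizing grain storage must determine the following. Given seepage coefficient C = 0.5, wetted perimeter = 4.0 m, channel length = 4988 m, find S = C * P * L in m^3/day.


S = C * P * L
  = 0.5 * 4.0 * 4988
  = 9976 m^3/day


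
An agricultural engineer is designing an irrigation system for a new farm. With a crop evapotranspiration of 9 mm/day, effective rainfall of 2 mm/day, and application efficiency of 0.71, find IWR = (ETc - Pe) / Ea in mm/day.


IWR = (ETc - Pe) / Ea
    = (9 - 2) / 0.71
    = 7 / 0.71
    = 9.86 mm/day


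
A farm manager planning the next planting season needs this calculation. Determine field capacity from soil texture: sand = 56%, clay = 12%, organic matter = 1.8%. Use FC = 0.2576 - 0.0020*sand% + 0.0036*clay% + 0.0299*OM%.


FC = 0.2576 - 0.0020*56 + 0.0036*12 + 0.0299*1.8
   = 0.2576 - 0.1120 + 0.0432 + 0.0538
   = 0.2426


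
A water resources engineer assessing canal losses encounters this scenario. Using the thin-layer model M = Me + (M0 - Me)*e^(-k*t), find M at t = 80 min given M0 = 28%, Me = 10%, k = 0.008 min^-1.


M = Me + (M0 - Me) * e^(-k*t)
  = 10 + (28 - 10) * e^(-0.008*80)
  = 10 + 18 * e^(-0.640)
  = 10 + 18 * 0.52729
  = 10 + 9.4913
  = 19.49%


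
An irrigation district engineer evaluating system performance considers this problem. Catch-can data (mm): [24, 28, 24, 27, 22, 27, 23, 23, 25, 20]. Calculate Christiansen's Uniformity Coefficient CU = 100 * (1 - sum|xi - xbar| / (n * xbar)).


xbar = 243 / 10 = 24.300
sum|xi - xbar| = 19.600
CU = 100 * (1 - 19.600 / (10 * 24.300))
   = 100 * (1 - 0.0807)
   = 91.93%


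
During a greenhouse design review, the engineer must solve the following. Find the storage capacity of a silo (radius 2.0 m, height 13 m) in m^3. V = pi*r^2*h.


V = pi * r^2 * h
  = pi * 2.0^2 * 13
  = pi * 4 * 13
  = 163.36 m^3


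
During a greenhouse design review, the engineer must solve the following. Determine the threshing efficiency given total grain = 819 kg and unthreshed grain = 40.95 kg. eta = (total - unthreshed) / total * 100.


eta = (total - unthreshed) / total * 100
    = (819 - 40.95) / 819 * 100
    = 778.05 / 819 * 100
    = 95%


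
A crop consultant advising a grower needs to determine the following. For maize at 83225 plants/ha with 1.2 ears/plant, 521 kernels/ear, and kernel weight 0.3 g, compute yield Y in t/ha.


Y = density * ears * kernels * kw
  = 83225 * 1.2 * 521 * 0.3 g/ha
  = 15609681 g/ha
  = 15609.68 kg/ha = 15.61 t/ha


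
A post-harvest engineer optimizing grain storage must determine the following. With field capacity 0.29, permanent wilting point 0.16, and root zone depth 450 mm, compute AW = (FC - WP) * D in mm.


AW = (FC - WP) * D
   = (0.29 - 0.16) * 450
   = 0.13 * 450
   = 58.50 mm


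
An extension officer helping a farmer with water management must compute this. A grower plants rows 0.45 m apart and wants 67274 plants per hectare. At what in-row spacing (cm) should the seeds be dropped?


spacing = 10000 / (row_sp * density)
        = 10000 / (0.45 * 67274)
        = 10000 / 30273.30
        = 0.33032 m = 33.03 cm


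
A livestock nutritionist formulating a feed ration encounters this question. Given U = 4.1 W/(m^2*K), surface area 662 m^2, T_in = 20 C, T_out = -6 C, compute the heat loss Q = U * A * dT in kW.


dT = 20 - (-6) = 26 K
Q = U * A * dT
  = 4.1 * 662 * 26
  = 70569.20 W = 70.57 kW


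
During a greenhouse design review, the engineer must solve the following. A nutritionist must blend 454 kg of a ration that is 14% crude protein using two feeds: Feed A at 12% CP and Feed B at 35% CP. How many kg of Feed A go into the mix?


parts_A = CP_b - target = 35 - 14 = 21
parts_B = target - CP_a = 14 - 12 = 2
total_parts = 21 + 2 = 23
Feed A = 454 * 21 / 23 = 414.52 kg
Feed B = 454 * 2 / 23 = 39.48 kg

414.52 kg


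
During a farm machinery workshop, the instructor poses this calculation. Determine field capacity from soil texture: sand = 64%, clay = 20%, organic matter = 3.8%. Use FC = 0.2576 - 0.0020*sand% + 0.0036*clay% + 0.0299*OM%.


FC = 0.2576 - 0.0020*64 + 0.0036*20 + 0.0299*3.8
   = 0.2576 - 0.1280 + 0.0720 + 0.1136
   = 0.3152


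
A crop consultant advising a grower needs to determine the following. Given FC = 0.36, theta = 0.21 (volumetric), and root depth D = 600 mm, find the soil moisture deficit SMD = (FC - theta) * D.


SMD = (FC - theta) * D
    = (0.36 - 0.21) * 600
    = 0.150 * 600
    = 90 mm


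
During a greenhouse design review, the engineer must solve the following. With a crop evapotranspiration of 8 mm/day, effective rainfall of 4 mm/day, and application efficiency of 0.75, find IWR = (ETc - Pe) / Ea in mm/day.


IWR = (ETc - Pe) / Ea
    = (8 - 4) / 0.75
    = 4 / 0.75
    = 5.33 mm/day


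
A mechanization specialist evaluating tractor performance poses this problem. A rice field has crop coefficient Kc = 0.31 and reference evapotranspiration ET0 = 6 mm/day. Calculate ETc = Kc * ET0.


ETc = Kc * ET0
    = 0.31 * 6
    = 1.86 mm/day


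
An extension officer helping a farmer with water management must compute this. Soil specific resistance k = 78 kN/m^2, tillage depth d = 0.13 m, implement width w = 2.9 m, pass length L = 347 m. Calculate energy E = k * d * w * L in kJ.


E = k * d * w * L
  = 78 * 0.13 * 2.9 * 347
  = 10203.88 kJ


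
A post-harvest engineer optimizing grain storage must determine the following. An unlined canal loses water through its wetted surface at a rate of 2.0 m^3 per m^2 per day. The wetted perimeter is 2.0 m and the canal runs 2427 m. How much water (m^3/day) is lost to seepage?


S = C * P * L
  = 2.0 * 2.0 * 2427
  = 9708 m^3/day


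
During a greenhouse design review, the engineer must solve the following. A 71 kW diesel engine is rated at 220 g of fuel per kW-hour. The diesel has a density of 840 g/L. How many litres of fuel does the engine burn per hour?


FC = P * BSFC / rho_fuel
   = 71 * 220 / 840
   = 15620 / 840
   = 18.60 L/h


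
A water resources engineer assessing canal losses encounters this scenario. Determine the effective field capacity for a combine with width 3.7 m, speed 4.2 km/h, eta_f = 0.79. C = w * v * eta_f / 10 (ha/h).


C = w * v * eta_f / 10
  = 3.7 * 4.2 * 0.79 / 10
  = 12.28 / 10
  = 1.23 ha/h


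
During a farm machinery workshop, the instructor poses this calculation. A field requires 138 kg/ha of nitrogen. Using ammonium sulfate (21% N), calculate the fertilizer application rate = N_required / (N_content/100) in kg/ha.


Rate = N_required / (N_content / 100)
     = 138 / (21 / 100)
     = 138 / 0.21
     = 657.14 kg/ha


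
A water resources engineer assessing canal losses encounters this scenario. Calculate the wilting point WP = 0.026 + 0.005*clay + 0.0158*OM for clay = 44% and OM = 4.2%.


WP = 0.026 + 0.005*44 + 0.0158*4.2
   = 0.026 + 0.2200 + 0.0664
   = 0.3124


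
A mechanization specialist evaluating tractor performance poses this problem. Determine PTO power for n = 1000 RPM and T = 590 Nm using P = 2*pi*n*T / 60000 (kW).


P = 2*pi*n*T / 60000
  = 2*pi * 1000 * 590 / 60000
  = 3707079.33 / 60000
  = 61.78 kW


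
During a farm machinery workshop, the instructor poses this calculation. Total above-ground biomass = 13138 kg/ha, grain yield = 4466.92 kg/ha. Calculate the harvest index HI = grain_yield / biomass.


HI = grain_yield / biomass
   = 4466.92 / 13138
   = 0.34


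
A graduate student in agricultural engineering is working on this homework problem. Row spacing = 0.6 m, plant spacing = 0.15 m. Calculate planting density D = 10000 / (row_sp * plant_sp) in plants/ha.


D = 10000 / (row_sp * plant_sp)
  = 10000 / (0.6 * 0.15)
  = 10000 / 0.0900
  = 111111.11 plants/ha


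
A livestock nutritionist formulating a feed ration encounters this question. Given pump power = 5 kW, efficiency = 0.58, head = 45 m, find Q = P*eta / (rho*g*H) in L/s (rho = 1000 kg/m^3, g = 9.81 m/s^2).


Q = (P * 1000 * eta) / (rho * g * H)
  = (5 * 1000 * 0.58) / (1000 * 9.81 * 45)
  = 2900 / 441450
  = 0.00657 m^3/s = 6.57 L/s


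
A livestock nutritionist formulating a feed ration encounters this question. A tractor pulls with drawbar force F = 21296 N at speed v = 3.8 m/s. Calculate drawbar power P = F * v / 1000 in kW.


P = F * v / 1000
  = 21296 * 3.8 / 1000
  = 80924.80 / 1000
  = 80.92 kW


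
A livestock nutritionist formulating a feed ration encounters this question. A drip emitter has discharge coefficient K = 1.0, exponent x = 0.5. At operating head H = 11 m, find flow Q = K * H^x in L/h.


Q = K * H^x
  = 1.0 * 11^0.5
  = 1.0 * 3.3166
  = 3.32 L/h


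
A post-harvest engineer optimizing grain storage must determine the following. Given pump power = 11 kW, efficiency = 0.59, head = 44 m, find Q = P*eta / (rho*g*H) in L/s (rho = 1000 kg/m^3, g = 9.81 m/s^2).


Q = (P * 1000 * eta) / (rho * g * H)
  = (11 * 1000 * 0.59) / (1000 * 9.81 * 44)
  = 6490 / 431640
  = 0.01504 m^3/s = 15.04 L/s


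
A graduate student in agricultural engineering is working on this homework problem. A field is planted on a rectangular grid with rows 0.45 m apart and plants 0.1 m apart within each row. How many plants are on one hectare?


D = 10000 / (row_sp * plant_sp)
  = 10000 / (0.45 * 0.1)
  = 10000 / 0.0450
  = 222222.22 plants/ha


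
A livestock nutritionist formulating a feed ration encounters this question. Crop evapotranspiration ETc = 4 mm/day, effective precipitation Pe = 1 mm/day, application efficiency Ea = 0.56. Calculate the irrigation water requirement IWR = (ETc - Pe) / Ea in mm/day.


IWR = (ETc - Pe) / Ea
    = (4 - 1) / 0.56
    = 3 / 0.56
    = 5.36 mm/day


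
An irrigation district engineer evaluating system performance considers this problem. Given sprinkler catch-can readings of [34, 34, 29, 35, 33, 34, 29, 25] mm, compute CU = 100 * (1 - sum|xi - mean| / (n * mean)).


xbar = 253 / 8 = 31.625
sum|xi - xbar| = 23.750
CU = 100 * (1 - 23.750 / (8 * 31.625))
   = 100 * (1 - 0.0939)
   = 90.61%


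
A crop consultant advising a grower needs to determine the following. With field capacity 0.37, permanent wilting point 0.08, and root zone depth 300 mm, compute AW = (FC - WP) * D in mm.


AW = (FC - WP) * D
   = (0.37 - 0.08) * 300
   = 0.29 * 300
   = 87 mm


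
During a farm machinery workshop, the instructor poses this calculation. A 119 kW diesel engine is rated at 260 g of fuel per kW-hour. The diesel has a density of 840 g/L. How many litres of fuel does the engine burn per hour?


FC = P * BSFC / rho_fuel
   = 119 * 260 / 840
   = 30940 / 840
   = 36.83 L/h


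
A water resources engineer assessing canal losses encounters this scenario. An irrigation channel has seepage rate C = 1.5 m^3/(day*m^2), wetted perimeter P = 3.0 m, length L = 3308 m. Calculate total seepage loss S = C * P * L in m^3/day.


S = C * P * L
  = 1.5 * 3.0 * 3308
  = 14886 m^3/day


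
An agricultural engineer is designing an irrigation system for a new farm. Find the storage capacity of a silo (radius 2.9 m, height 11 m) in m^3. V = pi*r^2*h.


V = pi * r^2 * h
  = pi * 2.9^2 * 11
  = pi * 8.41 * 11
  = 290.63 m^3


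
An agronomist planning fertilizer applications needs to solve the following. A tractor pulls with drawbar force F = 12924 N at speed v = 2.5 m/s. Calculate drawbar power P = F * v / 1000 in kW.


P = F * v / 1000
  = 12924 * 2.5 / 1000
  = 32310 / 1000
  = 32.31 kW
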